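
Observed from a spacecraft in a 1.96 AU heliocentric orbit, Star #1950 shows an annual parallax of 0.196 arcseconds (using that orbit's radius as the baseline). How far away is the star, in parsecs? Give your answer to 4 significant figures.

10.00 pc

With baseline B (in AU) and parallax p (in arcsec), d = B/p parsecs.
d = 1.96 / 0.196 = 10 pc.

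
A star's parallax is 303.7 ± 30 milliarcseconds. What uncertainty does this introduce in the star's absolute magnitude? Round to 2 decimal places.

M = m − 5 log₁₀ d + 5 = m + 5 log₁₀ p + 5, so ∂M/∂p = 5/(p ln 10).
σ_M = (5/ln 10) · (σ_p/p) = 2.1715 × 30/303.7 = 2.1715 × 0.098782 = 0.21451.

σ_M = 0.21 mag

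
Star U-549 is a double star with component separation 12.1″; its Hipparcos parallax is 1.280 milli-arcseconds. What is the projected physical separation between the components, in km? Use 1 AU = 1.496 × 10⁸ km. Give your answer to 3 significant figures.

1.41 × 10^12 km

d = 1/p = 1/0.001280″ = 781.25 pc.
At distance d (pc), an angle of θ arcsec spans θ·d AU: s = 12.1 × 781.25 = 9453.1 AU.
= 9453.1 × 1.496 × 10⁸ km = 1.4142 × 10^12 km.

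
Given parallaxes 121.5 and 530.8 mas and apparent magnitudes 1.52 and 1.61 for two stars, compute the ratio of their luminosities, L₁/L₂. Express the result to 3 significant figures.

L₁/L₂ = 20.7

d₁ = 1/p₁ = 1/0.1215″ = 8.2305 pc; d₂ = 1/p₂ = 1/0.5308″ = 1.8839 pc.
M₁ = m₁ − 5 log₁₀ d₁ + 5 = 1.52 − 4.5771 + 5 = 1.9429.
M₂ = 1.61 − 1.3753 + 5 = 5.2347.
L₁/L₂ = 10^(0.4(M₂ − M₁)) = 10^(0.4 × 3.2918) = 10^1.31672 = 20.736.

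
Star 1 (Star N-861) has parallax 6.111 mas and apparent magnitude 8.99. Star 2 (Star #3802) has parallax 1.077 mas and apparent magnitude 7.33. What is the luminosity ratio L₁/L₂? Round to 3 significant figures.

L₁/L₂ = 0.00673

d₁ = 1/p₁ = 1/0.006111″ = 163.64 pc; d₂ = 1/p₂ = 1/0.001077″ = 928.51 pc.
M₁ = m₁ − 5 log₁₀ d₁ + 5 = 8.99 − 11.0694 + 5 = 2.9206.
M₂ = 7.33 − 14.8389 + 5 = -2.5089.
L₁/L₂ = 10^(0.4(M₂ − M₁)) = 10^(0.4 × (-5.4295)) = 10^(-2.17180) = 0.0067329.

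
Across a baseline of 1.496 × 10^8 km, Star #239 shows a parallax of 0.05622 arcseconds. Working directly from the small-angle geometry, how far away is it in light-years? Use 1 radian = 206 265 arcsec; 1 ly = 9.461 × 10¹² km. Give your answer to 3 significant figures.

58.0 ly

θ = 0.05622″ = 0.05622/206265 = 2.7256 × 10^-7 rad.
d = B/θ = (1.496 × 10^8) / (2.7256 × 10^-7) = 5.4887 × 10^14 km = (5.4887 × 10^14) / (9.461 × 10^12) ly = 58.014 ly.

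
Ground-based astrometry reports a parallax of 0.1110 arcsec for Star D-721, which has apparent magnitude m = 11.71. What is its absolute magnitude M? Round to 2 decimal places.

d = 1/p = 1/0.1110″ = 9.009 pc.
m − M = 5 log₁₀(9.009) − 5 = 4.7734 − 5 = -0.2266.
M = m − (m − M) = 11.71 − (-0.2266) = 11.94.

M = 11.94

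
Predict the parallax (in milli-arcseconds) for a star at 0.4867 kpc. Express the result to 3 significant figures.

2.05 mas

d = 0.4867 kpc = 486.7 pc.
p = 1/d = 1/486.7 = 0.0020547 arcsec.
= 0.0020547 × 1000 = 2.0547 mas.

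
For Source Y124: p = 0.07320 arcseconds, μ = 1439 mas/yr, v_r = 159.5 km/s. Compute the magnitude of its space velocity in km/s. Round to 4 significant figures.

d = 1/p = 1/0.07320″ = 13.661 pc.
μ = 1439 mas/yr = 1.439 ″/yr.
v_t = 4.740 μ d = 4.740 × 1.439 × 13.661 = 93.18 km/s.
v = √(v_r² + v_t²) = √(159.5² + 93.18²) = √34122.8 = 184.72 km/s.

184.7 km/s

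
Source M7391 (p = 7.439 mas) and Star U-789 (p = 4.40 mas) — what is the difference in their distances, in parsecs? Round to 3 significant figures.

d_A = 1/0.007439″ = 134.43 pc; d_B = 1/0.004400″ = 227.27 pc.
|d_B − d_A| = |227.27 − 134.43| = 92.84 pc.

92.8 pc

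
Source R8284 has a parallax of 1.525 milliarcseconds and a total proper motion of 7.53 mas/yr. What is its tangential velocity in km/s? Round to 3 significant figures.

23.4 km/s

d = 1/p = 1/0.001525″ = 655.74 pc.
μ = 7.53 mas/yr = 0.00753 ″/yr.
v_t = 4.74 × μ × d = 4.74 × 0.00753 × 655.74 = 23.405 km/s.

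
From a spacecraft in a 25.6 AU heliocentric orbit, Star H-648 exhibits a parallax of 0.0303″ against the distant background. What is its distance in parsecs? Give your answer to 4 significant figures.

844.9 pc

With baseline B (in AU) and parallax p (in arcsec), d = B/p parsecs.
d = 25.6 / 0.0303 = 844.88 pc.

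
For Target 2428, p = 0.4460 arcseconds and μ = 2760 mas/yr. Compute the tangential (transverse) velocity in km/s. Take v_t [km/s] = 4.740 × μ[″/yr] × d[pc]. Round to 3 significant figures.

29.3 km/s

d = 1/p = 1/0.4460″ = 2.2422 pc.
μ = 2760 mas/yr = 2.76 ″/yr.
v_t = 4.74 × μ × d = 4.74 × 2.76 × 2.2422 = 29.333 km/s.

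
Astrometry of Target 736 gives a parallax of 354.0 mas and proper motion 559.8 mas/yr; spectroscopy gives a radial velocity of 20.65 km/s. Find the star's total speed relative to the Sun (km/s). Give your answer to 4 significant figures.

d = 1/p = 1/0.3540″ = 2.8249 pc.
μ = 559.8 mas/yr = 0.5598 ″/yr.
v_t = 4.740 μ d = 4.740 × 0.5598 × 2.8249 = 7.4957 km/s.
v = √(v_r² + v_t²) = √(20.65² + 7.4957²) = √482.608 = 21.968 km/s.

21.97 km/s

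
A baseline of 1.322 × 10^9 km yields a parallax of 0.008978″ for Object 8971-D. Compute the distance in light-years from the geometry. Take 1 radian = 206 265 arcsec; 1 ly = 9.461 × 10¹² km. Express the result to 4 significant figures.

3210 ly

θ = 0.008978″ = 0.008978/206265 = 4.3527 × 10^-8 rad.
d = B/θ = (1.322 × 10^9) / (4.3527 × 10^-8) = 3.0372 × 10^16 km = (3.0372 × 10^16) / (9.461 × 10^12) ly = 3210.2 ly.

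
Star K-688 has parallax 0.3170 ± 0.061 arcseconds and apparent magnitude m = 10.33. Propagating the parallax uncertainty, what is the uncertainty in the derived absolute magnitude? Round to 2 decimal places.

M = m − 5 log₁₀ d + 5 = m + 5 log₁₀ p + 5, so ∂M/∂p = 5/(p ln 10).
σ_M = (5/ln 10) · (σ_p/p) = 2.1715 × 0.061/0.3170 = 2.1715 × 0.19243 = 0.41786.

σ_M = 0.42 mag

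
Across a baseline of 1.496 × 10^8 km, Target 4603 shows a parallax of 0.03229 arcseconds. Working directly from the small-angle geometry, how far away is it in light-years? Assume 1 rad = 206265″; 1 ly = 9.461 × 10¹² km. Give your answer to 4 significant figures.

θ = 0.03229″ = 0.03229/206265 = 1.5655 × 10^-7 rad.
d = B/θ = (1.496 × 10^8) / (1.5655 × 10^-7) = 9.5561 × 10^14 km = (9.5561 × 10^14) / (9.461 × 10^12) ly = 101.01 ly.

101.0 ly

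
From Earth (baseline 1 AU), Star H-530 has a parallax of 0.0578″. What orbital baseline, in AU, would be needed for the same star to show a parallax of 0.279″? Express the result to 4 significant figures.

4.827 AU

Parallax scales linearly with baseline: p ∝ B, so B = p_target / p_Earth × 1 AU.
B = 0.279 / 0.0578 = 4.827 AU.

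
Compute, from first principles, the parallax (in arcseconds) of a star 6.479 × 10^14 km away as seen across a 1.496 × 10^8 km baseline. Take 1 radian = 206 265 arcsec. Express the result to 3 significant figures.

0.0476 arcsec

θ ≈ B/d = (1.496 × 10^8) / (6.479 × 10^14) = 2.3090 × 10^-7 rad.
In arcseconds: 2.3090 × 10^-7 × 206265 = 0.047627″.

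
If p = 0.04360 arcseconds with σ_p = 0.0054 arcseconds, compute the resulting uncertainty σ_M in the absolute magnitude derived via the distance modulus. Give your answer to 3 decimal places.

σ_M = 0.269 mag

M = m − 5 log₁₀ d + 5 = m + 5 log₁₀ p + 5, so ∂M/∂p = 5/(p ln 10).
σ_M = (5/ln 10) · (σ_p/p) = 2.1715 × 0.0054/0.04360 = 2.1715 × 0.12385 = 0.26894.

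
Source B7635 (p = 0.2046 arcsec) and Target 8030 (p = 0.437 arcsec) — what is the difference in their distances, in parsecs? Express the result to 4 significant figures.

2.599 pc

d_A = 1/0.2046″ = 4.8876 pc; d_B = 1/0.4370″ = 2.2883 pc.
|d_B − d_A| = |2.2883 − 4.8876| = 2.5993 pc.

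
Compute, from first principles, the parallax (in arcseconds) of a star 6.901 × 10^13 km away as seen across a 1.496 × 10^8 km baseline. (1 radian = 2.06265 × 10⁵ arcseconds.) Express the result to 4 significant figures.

θ ≈ B/d = (1.496 × 10^8) / (6.901 × 10^13) = 2.1678 × 10^-6 rad.
In arcseconds: 2.1678 × 10^-6 × 206265 = 0.44714″.

0.4471 arcsec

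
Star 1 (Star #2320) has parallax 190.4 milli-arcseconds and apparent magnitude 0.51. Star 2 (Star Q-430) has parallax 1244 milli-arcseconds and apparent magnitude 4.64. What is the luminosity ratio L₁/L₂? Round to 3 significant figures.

d₁ = 1/p₁ = 1/0.1904″ = 5.2521 pc; d₂ = 1/p₂ = 1/1.244″ = 0.80386 pc.
M₁ = m₁ − 5 log₁₀ d₁ + 5 = 0.51 − 3.6017 + 5 = 1.9083.
M₂ = 4.64 − (-0.4741) + 5 = 10.1141.
L₁/L₂ = 10^(0.4(M₂ − M₁)) = 10^(0.4 × 8.2058) = 10^3.28232 = 1915.7.

L₁/L₂ = 1920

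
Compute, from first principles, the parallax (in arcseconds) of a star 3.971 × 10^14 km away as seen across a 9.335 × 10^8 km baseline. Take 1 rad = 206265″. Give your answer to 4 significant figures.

0.4849 arcsec

θ ≈ B/d = (9.335 × 10^8) / (3.971 × 10^14) = 2.3508 × 10^-6 rad.
In arcseconds: 2.3508 × 10^-6 × 206265 = 0.48489″.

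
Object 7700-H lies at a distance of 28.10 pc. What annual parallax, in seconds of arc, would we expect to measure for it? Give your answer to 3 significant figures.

p = 1/d = 1/28.1 = 0.035587 arcsec.

0.0356 arcsec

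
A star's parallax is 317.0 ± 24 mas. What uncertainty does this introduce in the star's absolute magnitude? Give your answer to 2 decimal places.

σ_M = 0.16 mag

M = m − 5 log₁₀ d + 5 = m + 5 log₁₀ p + 5, so ∂M/∂p = 5/(p ln 10).
σ_M = (5/ln 10) · (σ_p/p) = 2.1715 × 24/317.0 = 2.1715 × 0.07571 = 0.1644.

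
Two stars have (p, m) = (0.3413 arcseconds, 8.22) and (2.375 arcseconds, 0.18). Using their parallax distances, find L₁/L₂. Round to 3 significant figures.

L₁/L₂ = 0.0294

d₁ = 1/p₁ = 1/0.3413″ = 2.93 pc; d₂ = 1/p₂ = 1/2.375″ = 0.42105 pc.
M₁ = m₁ − 5 log₁₀ d₁ + 5 = 8.22 − 2.3343 + 5 = 10.8857.
M₂ = 0.18 − (-1.8783) + 5 = 7.0583.
L₁/L₂ = 10^(0.4(M₂ − M₁)) = 10^(0.4 × (-3.8274)) = 10^(-1.53096) = 0.029447.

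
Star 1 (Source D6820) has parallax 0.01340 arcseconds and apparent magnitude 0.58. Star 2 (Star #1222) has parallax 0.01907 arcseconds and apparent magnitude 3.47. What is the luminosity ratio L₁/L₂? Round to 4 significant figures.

d₁ = 1/p₁ = 1/0.01340″ = 74.627 pc; d₂ = 1/p₂ = 1/0.01907″ = 52.438 pc.
M₁ = m₁ − 5 log₁₀ d₁ + 5 = 0.58 − 9.3645 + 5 = -3.7845.
M₂ = 3.47 − 8.5982 + 5 = -0.1282.
L₁/L₂ = 10^(0.4(M₂ − M₁)) = 10^(0.4 × 3.6563) = 10^1.46252 = 29.008.

L₁/L₂ = 29.01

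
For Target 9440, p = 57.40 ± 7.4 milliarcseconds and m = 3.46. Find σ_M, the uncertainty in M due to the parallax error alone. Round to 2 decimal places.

M = m − 5 log₁₀ d + 5 = m + 5 log₁₀ p + 5, so ∂M/∂p = 5/(p ln 10).
σ_M = (5/ln 10) · (σ_p/p) = 2.1715 × 7.4/57.40 = 2.1715 × 0.12892 = 0.27995.

σ_M = 0.28 mag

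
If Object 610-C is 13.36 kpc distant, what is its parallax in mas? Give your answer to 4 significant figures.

0.07485 mas

d = 13.36 kpc = 13360 pc.
p = 1/d = 1/13360 = 0.00007485 arcsec.
= 0.00007485 × 1000 = 0.07485 mas.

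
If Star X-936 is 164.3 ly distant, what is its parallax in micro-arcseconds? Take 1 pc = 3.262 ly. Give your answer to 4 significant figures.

19850 μas

d = 164.3 ly ÷ 3.262 = 50.368 pc.
p = 1/d = 1/50.368 = 0.019854 arcsec.
= 0.019854 × 10⁶ = 19854 μas.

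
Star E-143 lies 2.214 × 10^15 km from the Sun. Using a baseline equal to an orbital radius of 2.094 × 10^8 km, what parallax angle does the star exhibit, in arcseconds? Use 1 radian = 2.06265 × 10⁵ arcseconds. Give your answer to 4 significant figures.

0.01951 arcsec

θ ≈ B/d = (2.094 × 10^8) / (2.214 × 10^15) = 9.4580 × 10^-8 rad.
In arcseconds: 9.4580 × 10^-8 × 206265 = 0.019509″.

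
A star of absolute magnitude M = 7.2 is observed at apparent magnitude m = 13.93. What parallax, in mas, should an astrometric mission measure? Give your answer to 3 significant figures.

m − M = 13.93 − 7.2 = 6.73.
d = 10^((m−M)/5 + 1) = 10^2.346 = 221.82 pc.
p = 1/d = 1/221.82 = 0.0045082 arcsec = 4.5082 mas.

4.51 mas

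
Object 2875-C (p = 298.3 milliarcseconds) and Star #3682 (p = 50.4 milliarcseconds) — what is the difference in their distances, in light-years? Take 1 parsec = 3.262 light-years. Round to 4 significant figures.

d_A = 1/0.2983″ = 3.3523 pc; d_B = 1/0.05040″ = 19.841 pc.
|d_B − d_A| = |19.841 − 3.3523| = 16.489 pc = 16.489 × 3.262 ly = 53.787 ly.

53.79 ly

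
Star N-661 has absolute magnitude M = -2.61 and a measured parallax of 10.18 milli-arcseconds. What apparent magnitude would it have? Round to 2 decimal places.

d = 1/p = 1/0.01018″ = 98.232 pc.
m − M = 5 log₁₀ d − 5 = 5 log₁₀(98.232) − 5 = 9.9613 − 5 = 4.9613.
m = M + (m − M) = -2.61 + 4.9613 = 2.35.

m = 2.35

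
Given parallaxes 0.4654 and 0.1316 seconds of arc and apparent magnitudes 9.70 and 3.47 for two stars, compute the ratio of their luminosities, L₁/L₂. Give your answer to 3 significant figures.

d₁ = 1/p₁ = 1/0.4654″ = 2.1487 pc; d₂ = 1/p₂ = 1/0.1316″ = 7.5988 pc.
M₁ = m₁ − 5 log₁₀ d₁ + 5 = 9.70 − 1.6609 + 5 = 13.0391.
M₂ = 3.47 − 4.4037 + 5 = 4.0663.
L₁/L₂ = 10^(0.4(M₂ − M₁)) = 10^(0.4 × (-8.9728)) = 10^(-3.58912) = 0.00025756.

L₁/L₂ = 0.000258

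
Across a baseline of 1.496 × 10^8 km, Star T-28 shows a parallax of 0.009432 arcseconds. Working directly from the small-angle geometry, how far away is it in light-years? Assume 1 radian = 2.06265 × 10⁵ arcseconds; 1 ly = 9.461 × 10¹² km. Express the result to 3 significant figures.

θ = 0.009432″ = 0.009432/206265 = 4.5728 × 10^-8 rad.
d = B/θ = (1.496 × 10^8) / (4.5728 × 10^-8) = 3.2715 × 10^15 km = (3.2715 × 10^15) / (9.461 × 10^12) ly = 345.79 ly.

346 ly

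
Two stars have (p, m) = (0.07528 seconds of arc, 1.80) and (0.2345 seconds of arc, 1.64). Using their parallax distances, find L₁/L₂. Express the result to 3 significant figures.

d₁ = 1/p₁ = 1/0.07528″ = 13.284 pc; d₂ = 1/p₂ = 1/0.2345″ = 4.2644 pc.
M₁ = m₁ − 5 log₁₀ d₁ + 5 = 1.80 − 5.6166 + 5 = 1.1834.
M₂ = 1.64 − 3.1493 + 5 = 3.4907.
L₁/L₂ = 10^(0.4(M₂ − M₁)) = 10^(0.4 × 2.3073) = 10^0.92292 = 8.3738.

L₁/L₂ = 8.37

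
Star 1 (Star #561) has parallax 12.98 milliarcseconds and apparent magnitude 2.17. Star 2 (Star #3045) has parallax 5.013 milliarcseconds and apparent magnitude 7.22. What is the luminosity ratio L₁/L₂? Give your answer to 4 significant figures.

L₁/L₂ = 15.62

d₁ = 1/p₁ = 1/0.01298″ = 77.042 pc; d₂ = 1/p₂ = 1/0.005013″ = 199.48 pc.
M₁ = m₁ − 5 log₁₀ d₁ + 5 = 2.17 − 9.4336 + 5 = -2.2636.
M₂ = 7.22 − 11.4995 + 5 = 0.7205.
L₁/L₂ = 10^(0.4(M₂ − M₁)) = 10^(0.4 × 2.9841) = 10^1.19364 = 15.619.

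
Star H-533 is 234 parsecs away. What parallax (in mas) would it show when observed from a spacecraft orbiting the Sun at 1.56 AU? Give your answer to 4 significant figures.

p (arcsec) = B (AU) / d (pc).
p = 1.56 / 234 = 0.0066667 arcsec = 6.6667 mas.

6.667 mas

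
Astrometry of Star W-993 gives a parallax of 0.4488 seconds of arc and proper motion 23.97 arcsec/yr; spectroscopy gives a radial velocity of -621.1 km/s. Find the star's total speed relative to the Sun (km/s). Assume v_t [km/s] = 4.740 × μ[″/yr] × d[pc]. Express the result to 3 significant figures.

671 km/s

d = 1/p = 1/0.4488″ = 2.2282 pc.
v_t = 4.740 μ d = 4.740 × 23.97 × 2.2282 = 253.16 km/s.
v = √(v_r² + v_t²) = √((-621.1)² + 253.16²) = √449855 = 670.71 km/s.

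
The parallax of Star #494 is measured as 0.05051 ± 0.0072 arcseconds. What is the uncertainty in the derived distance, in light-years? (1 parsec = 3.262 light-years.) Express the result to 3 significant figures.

9.21 ly

d = 1/p, so σ_d = σ_p / p².
σ_d = 0.00720 / (0.05051)² = 0.00720 / 0.0025513 = 2.8221 pc = 2.8221 × 3.262 ly = 9.2057 ly.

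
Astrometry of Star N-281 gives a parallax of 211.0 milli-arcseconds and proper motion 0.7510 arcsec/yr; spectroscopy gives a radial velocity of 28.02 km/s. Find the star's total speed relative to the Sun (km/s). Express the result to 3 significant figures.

32.7 km/s

d = 1/p = 1/0.2110″ = 4.7393 pc.
v_t = 4.740 μ d = 4.740 × 0.7510 × 4.7393 = 16.871 km/s.
v = √(v_r² + v_t²) = √(28.02² + 16.871²) = √1069.75 = 32.707 km/s.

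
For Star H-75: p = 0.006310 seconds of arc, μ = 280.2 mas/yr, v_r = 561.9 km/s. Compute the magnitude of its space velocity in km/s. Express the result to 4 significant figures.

600.0 km/s

d = 1/p = 1/0.006310″ = 158.48 pc.
μ = 280.2 mas/yr = 0.2802 ″/yr.
v_t = 4.740 μ d = 4.740 × 0.2802 × 158.48 = 210.48 km/s.
v = √(v_r² + v_t²) = √(561.9² + 210.48²) = √360033 = 600.03 km/s.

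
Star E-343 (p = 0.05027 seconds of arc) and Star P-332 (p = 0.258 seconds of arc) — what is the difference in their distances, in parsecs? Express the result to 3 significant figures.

d_A = 1/0.05027″ = 19.893 pc; d_B = 1/0.2580″ = 3.876 pc.
|d_B − d_A| = |3.876 − 19.893| = 16.017 pc.

16.0 pc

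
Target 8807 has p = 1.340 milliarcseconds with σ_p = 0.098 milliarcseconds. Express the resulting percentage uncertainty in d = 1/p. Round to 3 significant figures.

For d = 1/p, |σ_d/d| = |σ_p/p|.
σ_p/p = 0.098 / 1.340 = 0.073134 = 7.3134%.

7.31%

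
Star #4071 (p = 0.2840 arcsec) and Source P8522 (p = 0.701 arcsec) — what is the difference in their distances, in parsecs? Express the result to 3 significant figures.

d_A = 1/0.2840″ = 3.5211 pc; d_B = 1/0.7010″ = 1.4265 pc.
|d_B − d_A| = |1.4265 − 3.5211| = 2.0946 pc.

2.09 pc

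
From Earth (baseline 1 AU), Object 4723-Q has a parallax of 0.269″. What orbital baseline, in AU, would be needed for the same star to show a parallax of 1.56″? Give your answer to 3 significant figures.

5.80 AU

Parallax scales linearly with baseline: p ∝ B, so B = p_target / p_Earth × 1 AU.
B = 1.56 / 0.269 = 5.7993 AU.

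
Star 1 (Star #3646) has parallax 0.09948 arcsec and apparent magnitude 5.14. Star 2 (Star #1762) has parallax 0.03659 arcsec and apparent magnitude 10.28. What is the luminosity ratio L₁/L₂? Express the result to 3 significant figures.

L₁/L₂ = 15.4

d₁ = 1/p₁ = 1/0.09948″ = 10.052 pc; d₂ = 1/p₂ = 1/0.03659″ = 27.33 pc.
M₁ = m₁ − 5 log₁₀ d₁ + 5 = 5.14 − 5.0113 + 5 = 5.1287.
M₂ = 10.28 − 7.1832 + 5 = 8.0968.
L₁/L₂ = 10^(0.4(M₂ − M₁)) = 10^(0.4 × 2.9681) = 10^1.18724 = 15.39.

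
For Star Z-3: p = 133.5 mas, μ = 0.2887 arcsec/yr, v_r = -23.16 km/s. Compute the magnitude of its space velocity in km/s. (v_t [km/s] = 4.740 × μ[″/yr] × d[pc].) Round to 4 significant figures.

d = 1/p = 1/0.1335″ = 7.4906 pc.
v_t = 4.740 μ d = 4.740 × 0.2887 × 7.4906 = 10.25 km/s.
v = √(v_r² + v_t²) = √((-23.16)² + 10.25²) = √641.448 = 25.327 km/s.

25.33 km/s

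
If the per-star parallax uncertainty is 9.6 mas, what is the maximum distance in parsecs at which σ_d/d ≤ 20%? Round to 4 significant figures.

σ_d/d = σ_p/p, so the condition is σ_p/p ≤ 0.20, i.e. p ≥ σ_p/0.20.
p_min = 9.6/0.20 = 48 mas = 0.048 arcsec.
d_max = 1/p_min = 1/0.048 = 20.833 pc.

20.83 pc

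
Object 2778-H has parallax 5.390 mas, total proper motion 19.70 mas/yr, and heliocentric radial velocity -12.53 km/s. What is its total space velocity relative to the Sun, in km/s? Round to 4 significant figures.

d = 1/p = 1/0.005390″ = 185.53 pc.
μ = 19.70 mas/yr = 0.01970 ″/yr.
v_t = 4.740 μ d = 4.740 × 0.01970 × 185.53 = 17.324 km/s.
v = √(v_r² + v_t²) = √((-12.53)² + 17.324²) = √457.122 = 21.38 km/s.

21.38 km/s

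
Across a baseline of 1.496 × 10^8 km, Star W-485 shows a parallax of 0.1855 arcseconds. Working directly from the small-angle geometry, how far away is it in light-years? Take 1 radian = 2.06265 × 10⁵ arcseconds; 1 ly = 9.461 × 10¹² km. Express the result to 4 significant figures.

θ = 0.1855″ = 0.1855/206265 = 8.9933 × 10^-7 rad.
d = B/θ = (1.496 × 10^8) / (8.9933 × 10^-7) = 1.6635 × 10^14 km = (1.6635 × 10^14) / (9.461 × 10^12) ly = 17.583 ly.

17.58 ly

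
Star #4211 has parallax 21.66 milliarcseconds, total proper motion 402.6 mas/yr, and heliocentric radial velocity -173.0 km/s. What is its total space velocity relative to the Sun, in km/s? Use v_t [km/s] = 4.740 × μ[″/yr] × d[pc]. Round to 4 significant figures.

d = 1/p = 1/0.02166″ = 46.168 pc.
μ = 402.6 mas/yr = 0.4026 ″/yr.
v_t = 4.740 μ d = 4.740 × 0.4026 × 46.168 = 88.104 km/s.
v = √(v_r² + v_t²) = √((-173.0)² + 88.104²) = √37691.3 = 194.14 km/s.

194.1 km/s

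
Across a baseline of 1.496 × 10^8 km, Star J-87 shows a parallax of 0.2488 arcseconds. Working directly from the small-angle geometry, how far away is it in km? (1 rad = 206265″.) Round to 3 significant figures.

θ = 0.2488″ = 0.2488/206265 = 1.2062 × 10^-6 rad.
d = B/θ = (1.496 × 10^8) / (1.2062 × 10^-6) = 1.2403 × 10^14 km.

1.24 × 10^14 km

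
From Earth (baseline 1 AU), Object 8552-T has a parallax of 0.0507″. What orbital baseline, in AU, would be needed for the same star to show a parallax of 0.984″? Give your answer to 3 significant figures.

19.4 AU

Parallax scales linearly with baseline: p ∝ B, so B = p_target / p_Earth × 1 AU.
B = 0.984 / 0.0507 = 19.408 AU.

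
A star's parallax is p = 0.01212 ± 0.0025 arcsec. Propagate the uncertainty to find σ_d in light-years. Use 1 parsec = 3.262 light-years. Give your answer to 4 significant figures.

55.52 ly

d = 1/p, so σ_d = σ_p / p².
σ_d = 0.00250 / (0.01212)² = 0.00250 / 0.00014689 = 17.02 pc = 17.02 × 3.262 ly = 55.519 ly.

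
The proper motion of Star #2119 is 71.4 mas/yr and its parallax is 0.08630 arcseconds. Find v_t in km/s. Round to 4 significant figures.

3.922 km/s

d = 1/p = 1/0.08630″ = 11.587 pc.
μ = 71.4 mas/yr = 0.0714 ″/yr.
v_t = 4.74 × μ × d = 4.74 × 0.0714 × 11.587 = 3.9215 km/s.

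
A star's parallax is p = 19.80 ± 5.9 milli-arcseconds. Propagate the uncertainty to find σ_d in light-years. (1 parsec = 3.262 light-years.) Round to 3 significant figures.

49.1 ly

d = 1/p, so σ_d = σ_p / p².
σ_d = 0.00590 / (0.01980)² = 0.00590 / 0.00039204 = 15.049 pc = 15.049 × 3.262 ly = 49.09 ly.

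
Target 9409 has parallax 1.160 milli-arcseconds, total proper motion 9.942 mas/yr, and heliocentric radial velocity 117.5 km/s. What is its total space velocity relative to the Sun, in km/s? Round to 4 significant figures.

d = 1/p = 1/0.001160″ = 862.07 pc.
μ = 9.942 mas/yr = 0.009942 ″/yr.
v_t = 4.740 μ d = 4.740 × 0.009942 × 862.07 = 40.625 km/s.
v = √(v_r² + v_t²) = √(117.5² + 40.625²) = √15456.6 = 124.32 km/s.

124.3 km/s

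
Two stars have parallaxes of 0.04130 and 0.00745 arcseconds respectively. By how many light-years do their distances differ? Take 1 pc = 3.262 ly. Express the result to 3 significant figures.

d_A = 1/0.04130″ = 24.213 pc; d_B = 1/0.007450″ = 134.23 pc.
|d_B − d_A| = |134.23 − 24.213| = 110.02 pc = 110.02 × 3.262 ly = 358.89 ly.

359 ly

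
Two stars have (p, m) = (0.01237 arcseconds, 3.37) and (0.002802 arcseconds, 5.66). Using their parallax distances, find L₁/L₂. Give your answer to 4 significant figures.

d₁ = 1/p₁ = 1/0.01237″ = 80.841 pc; d₂ = 1/p₂ = 1/0.002802″ = 356.89 pc.
M₁ = m₁ − 5 log₁₀ d₁ + 5 = 3.37 − 9.5382 + 5 = -1.1682.
M₂ = 5.66 − 12.7627 + 5 = -2.1027.
L₁/L₂ = 10^(0.4(M₂ − M₁)) = 10^(0.4 × (-0.9345)) = 10^(-0.37380) = 0.42286.

L₁/L₂ = 0.4229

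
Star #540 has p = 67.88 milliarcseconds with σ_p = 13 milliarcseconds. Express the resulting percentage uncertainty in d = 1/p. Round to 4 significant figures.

19.15%

For d = 1/p, |σ_d/d| = |σ_p/p|.
σ_p/p = 13 / 67.88 = 0.19151 = 19.151%.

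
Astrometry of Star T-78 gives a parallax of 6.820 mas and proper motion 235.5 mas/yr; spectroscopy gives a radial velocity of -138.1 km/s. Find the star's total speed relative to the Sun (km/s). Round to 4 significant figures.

d = 1/p = 1/0.006820″ = 146.63 pc.
μ = 235.5 mas/yr = 0.2355 ″/yr.
v_t = 4.740 μ d = 4.740 × 0.2355 × 146.63 = 163.68 km/s.
v = √(v_r² + v_t²) = √((-138.1)² + 163.68²) = √45862.8 = 214.16 km/s.

214.2 km/s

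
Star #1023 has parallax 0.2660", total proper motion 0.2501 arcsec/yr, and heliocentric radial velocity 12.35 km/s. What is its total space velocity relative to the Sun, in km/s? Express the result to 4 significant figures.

d = 1/p = 1/0.2660″ = 3.7594 pc.
v_t = 4.740 μ d = 4.740 × 0.2501 × 3.7594 = 4.4567 km/s.
v = √(v_r² + v_t²) = √(12.35² + 4.4567²) = √172.385 = 13.13 km/s.

13.13 km/s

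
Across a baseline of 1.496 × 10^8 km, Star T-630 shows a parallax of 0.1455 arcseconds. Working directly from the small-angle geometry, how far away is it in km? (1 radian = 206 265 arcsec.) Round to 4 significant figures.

2.121 × 10^14 km

θ = 0.1455″ = 0.1455/206265 = 7.0540 × 10^-7 rad.
d = B/θ = (1.496 × 10^8) / (7.0540 × 10^-7) = 2.1208 × 10^14 km.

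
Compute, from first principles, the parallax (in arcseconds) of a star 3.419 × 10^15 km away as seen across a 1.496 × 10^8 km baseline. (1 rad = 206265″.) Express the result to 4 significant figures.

0.009025 arcsec

θ ≈ B/d = (1.496 × 10^8) / (3.419 × 10^15) = 4.3755 × 10^-8 rad.
In arcseconds: 4.3755 × 10^-8 × 206265 = 0.0090251″.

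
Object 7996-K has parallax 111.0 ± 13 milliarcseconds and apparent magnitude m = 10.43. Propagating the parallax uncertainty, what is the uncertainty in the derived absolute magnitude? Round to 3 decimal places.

σ_M = 0.254 mag

M = m − 5 log₁₀ d + 5 = m + 5 log₁₀ p + 5, so ∂M/∂p = 5/(p ln 10).
σ_M = (5/ln 10) · (σ_p/p) = 2.1715 × 13/111.0 = 2.1715 × 0.11712 = 0.25433.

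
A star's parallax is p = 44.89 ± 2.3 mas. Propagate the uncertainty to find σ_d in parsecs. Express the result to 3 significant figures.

1.14 pc

d = 1/p, so σ_d = σ_p / p².
σ_d = 0.00230 / (0.04489)² = 0.00230 / 0.0020151 = 1.1414 pc.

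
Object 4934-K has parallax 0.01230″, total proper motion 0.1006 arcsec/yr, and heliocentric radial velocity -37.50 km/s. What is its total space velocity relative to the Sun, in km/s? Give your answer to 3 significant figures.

d = 1/p = 1/0.01230″ = 81.301 pc.
v_t = 4.740 μ d = 4.740 × 0.1006 × 81.301 = 38.768 km/s.
v = √(v_r² + v_t²) = √((-37.50)² + 38.768²) = √2909.21 = 53.937 km/s.

53.9 km/s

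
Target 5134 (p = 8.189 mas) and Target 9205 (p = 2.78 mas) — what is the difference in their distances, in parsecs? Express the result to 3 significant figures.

238 pc

d_A = 1/0.008189″ = 122.12 pc; d_B = 1/0.002780″ = 359.71 pc.
|d_B − d_A| = |359.71 − 122.12| = 237.59 pc.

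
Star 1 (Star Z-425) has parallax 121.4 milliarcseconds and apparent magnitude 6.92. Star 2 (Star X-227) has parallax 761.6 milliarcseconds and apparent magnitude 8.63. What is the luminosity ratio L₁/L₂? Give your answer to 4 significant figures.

L₁/L₂ = 190.1

d₁ = 1/p₁ = 1/0.1214″ = 8.2372 pc; d₂ = 1/p₂ = 1/0.7616″ = 1.313 pc.
M₁ = m₁ − 5 log₁₀ d₁ + 5 = 6.92 − 4.5789 + 5 = 7.3411.
M₂ = 8.63 − 0.5913 + 5 = 13.0387.
L₁/L₂ = 10^(0.4(M₂ − M₁)) = 10^(0.4 × 5.6976) = 10^2.27904 = 190.13.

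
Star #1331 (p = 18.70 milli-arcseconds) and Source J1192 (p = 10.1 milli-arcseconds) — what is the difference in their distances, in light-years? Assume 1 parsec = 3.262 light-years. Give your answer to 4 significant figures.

d_A = 1/0.01870″ = 53.476 pc; d_B = 1/0.01010″ = 99.01 pc.
|d_B − d_A| = |99.01 − 53.476| = 45.534 pc = 45.534 × 3.262 ly = 148.53 ly.

148.5 ly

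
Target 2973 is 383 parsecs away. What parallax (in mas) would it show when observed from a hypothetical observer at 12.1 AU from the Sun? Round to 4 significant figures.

p (arcsec) = B (AU) / d (pc).
p = 12.1 / 383 = 0.031593 arcsec = 31.593 mas.

31.59 mas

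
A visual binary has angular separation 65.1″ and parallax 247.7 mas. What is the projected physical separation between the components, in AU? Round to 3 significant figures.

d = 1/p = 1/0.2477″ = 4.0371 pc.
At distance d (pc), an angle of θ arcsec spans θ·d AU: s = 65.1 × 4.0371 = 262.82 AU.

263 AU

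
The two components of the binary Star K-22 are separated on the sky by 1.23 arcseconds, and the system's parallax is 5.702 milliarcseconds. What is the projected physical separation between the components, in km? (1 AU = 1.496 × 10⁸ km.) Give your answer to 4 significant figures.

d = 1/p = 1/0.005702″ = 175.38 pc.
At distance d (pc), an angle of θ arcsec spans θ·d AU: s = 1.23 × 175.38 = 215.72 AU.
= 215.72 × 1.496 × 10⁸ km = 3.2272 × 10^10 km.

3.227 × 10^10 km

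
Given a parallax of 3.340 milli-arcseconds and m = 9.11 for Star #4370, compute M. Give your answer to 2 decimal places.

d = 1/p = 1/0.003340″ = 299.4 pc.
m − M = 5 log₁₀(299.4) − 5 = 12.3813 − 5 = 7.3813.
M = m − (m − M) = 9.11 − 7.3813 = 1.73.

M = 1.73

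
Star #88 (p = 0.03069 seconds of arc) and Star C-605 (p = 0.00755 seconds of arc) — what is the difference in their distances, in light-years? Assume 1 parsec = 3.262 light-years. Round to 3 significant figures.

d_A = 1/0.03069″ = 32.584 pc; d_B = 1/0.007550″ = 132.45 pc.
|d_B − d_A| = |132.45 − 32.584| = 99.866 pc = 99.866 × 3.262 ly = 325.76 ly.

326 ly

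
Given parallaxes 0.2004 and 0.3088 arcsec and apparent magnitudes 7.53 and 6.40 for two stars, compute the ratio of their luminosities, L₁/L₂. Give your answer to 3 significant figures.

d₁ = 1/p₁ = 1/0.2004″ = 4.99 pc; d₂ = 1/p₂ = 1/0.3088″ = 3.2383 pc.
M₁ = m₁ − 5 log₁₀ d₁ + 5 = 7.53 − 3.4905 + 5 = 9.0395.
M₂ = 6.40 − 2.5516 + 5 = 8.8484.
L₁/L₂ = 10^(0.4(M₂ − M₁)) = 10^(0.4 × (-0.1911)) = 10^(-0.07644) = 0.83861.

L₁/L₂ = 0.839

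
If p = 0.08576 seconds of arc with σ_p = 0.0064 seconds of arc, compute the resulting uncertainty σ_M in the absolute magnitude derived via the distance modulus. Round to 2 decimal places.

σ_M = 0.16 mag

M = m − 5 log₁₀ d + 5 = m + 5 log₁₀ p + 5, so ∂M/∂p = 5/(p ln 10).
σ_M = (5/ln 10) · (σ_p/p) = 2.1715 × 0.0064/0.08576 = 2.1715 × 0.074627 = 0.16205.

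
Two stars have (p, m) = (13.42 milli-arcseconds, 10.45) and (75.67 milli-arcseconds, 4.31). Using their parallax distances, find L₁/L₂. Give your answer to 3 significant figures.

L₁/L₂ = 0.111

d₁ = 1/p₁ = 1/0.01342″ = 74.516 pc; d₂ = 1/p₂ = 1/0.07567″ = 13.215 pc.
M₁ = m₁ − 5 log₁₀ d₁ + 5 = 10.45 − 9.3612 + 5 = 6.0888.
M₂ = 4.31 − 5.6053 + 5 = 3.7047.
L₁/L₂ = 10^(0.4(M₂ − M₁)) = 10^(0.4 × (-2.3841)) = 10^(-0.95364) = 0.11127.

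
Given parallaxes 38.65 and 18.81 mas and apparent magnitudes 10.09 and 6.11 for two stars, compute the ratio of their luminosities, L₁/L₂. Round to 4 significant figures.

d₁ = 1/p₁ = 1/0.03865″ = 25.873 pc; d₂ = 1/p₂ = 1/0.01881″ = 53.163 pc.
M₁ = m₁ − 5 log₁₀ d₁ + 5 = 10.09 − 7.0642 + 5 = 8.0258.
M₂ = 6.11 − 8.6280 + 5 = 2.4820.
L₁/L₂ = 10^(0.4(M₂ − M₁)) = 10^(0.4 × (-5.5438)) = 10^(-2.21752) = 0.0060601.

L₁/L₂ = 0.006060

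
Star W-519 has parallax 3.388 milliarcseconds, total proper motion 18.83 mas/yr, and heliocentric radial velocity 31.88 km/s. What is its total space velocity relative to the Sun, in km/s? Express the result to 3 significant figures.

d = 1/p = 1/0.003388″ = 295.16 pc.
μ = 18.83 mas/yr = 0.01883 ″/yr.
v_t = 4.740 μ d = 4.740 × 0.01883 × 295.16 = 26.344 km/s.
v = √(v_r² + v_t²) = √(31.88² + 26.344²) = √1710.34 = 41.356 km/s.

41.4 km/s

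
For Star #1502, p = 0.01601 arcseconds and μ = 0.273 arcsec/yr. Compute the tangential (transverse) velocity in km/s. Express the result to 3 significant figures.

d = 1/p = 1/0.01601″ = 62.461 pc.
v_t = 4.74 × μ × d = 4.74 × 0.273 × 62.461 = 80.826 km/s.

80.8 km/s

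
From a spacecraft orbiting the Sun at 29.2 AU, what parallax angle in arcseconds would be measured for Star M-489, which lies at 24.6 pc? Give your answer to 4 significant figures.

1.187 arcsec

p (arcsec) = B (AU) / d (pc).
p = 29.2 / 24.6 = 1.187 arcsec.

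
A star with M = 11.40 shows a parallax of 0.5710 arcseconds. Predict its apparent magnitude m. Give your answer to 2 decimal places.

d = 1/p = 1/0.5710″ = 1.7513 pc.
m − M = 5 log₁₀ d − 5 = 5 log₁₀(1.7513) − 5 = 1.2168 − 5 = -3.7832.
m = M + (m − M) = 11.40 + (-3.7832) = 7.62.

m = 7.62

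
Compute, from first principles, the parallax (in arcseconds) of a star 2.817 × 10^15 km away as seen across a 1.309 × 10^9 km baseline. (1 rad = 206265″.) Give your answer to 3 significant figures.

θ ≈ B/d = (1.309 × 10^9) / (2.817 × 10^15) = 4.6468 × 10^-7 rad.
In arcseconds: 4.6468 × 10^-7 × 206265 = 0.095847″.

0.0958 arcsec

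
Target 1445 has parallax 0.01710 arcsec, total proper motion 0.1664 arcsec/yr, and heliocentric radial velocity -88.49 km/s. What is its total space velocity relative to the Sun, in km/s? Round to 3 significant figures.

99.8 km/s

d = 1/p = 1/0.01710″ = 58.48 pc.
v_t = 4.740 μ d = 4.740 × 0.1664 × 58.48 = 46.125 km/s.
v = √(v_r² + v_t²) = √((-88.49)² + 46.125²) = √9958 = 99.79 km/s.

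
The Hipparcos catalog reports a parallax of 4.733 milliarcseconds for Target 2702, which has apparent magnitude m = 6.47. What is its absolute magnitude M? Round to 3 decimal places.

d = 1/p = 1/0.004733″ = 211.28 pc.
m − M = 5 log₁₀(211.28) − 5 = 11.6243 − 5 = 6.6243.
M = m − (m − M) = 6.47 − 6.6243 = -0.154.

M = -0.154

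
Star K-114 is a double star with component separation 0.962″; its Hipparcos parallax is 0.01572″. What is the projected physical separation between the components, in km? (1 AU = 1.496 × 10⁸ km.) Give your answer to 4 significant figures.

9.155 × 10^9 km

d = 1/p = 1/0.01572″ = 63.613 pc.
At distance d (pc), an angle of θ arcsec spans θ·d AU: s = 0.962 × 63.613 = 61.196 AU.
= 61.196 × 1.496 × 10⁸ km = 9.1549 × 10^9 km.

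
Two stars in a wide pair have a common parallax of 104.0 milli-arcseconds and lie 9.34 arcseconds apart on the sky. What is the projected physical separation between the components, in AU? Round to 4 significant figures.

89.81 AU

d = 1/p = 1/0.1040″ = 9.6154 pc.
At distance d (pc), an angle of θ arcsec spans θ·d AU: s = 9.34 × 9.6154 = 89.808 AU.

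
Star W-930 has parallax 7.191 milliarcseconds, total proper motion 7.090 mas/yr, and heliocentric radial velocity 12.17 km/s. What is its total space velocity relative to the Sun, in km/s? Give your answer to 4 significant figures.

13.04 km/s

d = 1/p = 1/0.007191″ = 139.06 pc.
μ = 7.090 mas/yr = 0.007090 ″/yr.
v_t = 4.740 μ d = 4.740 × 0.007090 × 139.06 = 4.6733 km/s.
v = √(v_r² + v_t²) = √(12.17² + 4.6733²) = √169.949 = 13.036 km/s.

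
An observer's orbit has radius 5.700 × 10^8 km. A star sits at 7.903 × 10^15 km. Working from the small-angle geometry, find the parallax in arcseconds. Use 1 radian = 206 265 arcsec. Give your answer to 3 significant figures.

0.0149 arcsec

θ ≈ B/d = (5.700 × 10^8) / (7.903 × 10^15) = 7.2125 × 10^-8 rad.
In arcseconds: 7.2125 × 10^-8 × 206265 = 0.014877″.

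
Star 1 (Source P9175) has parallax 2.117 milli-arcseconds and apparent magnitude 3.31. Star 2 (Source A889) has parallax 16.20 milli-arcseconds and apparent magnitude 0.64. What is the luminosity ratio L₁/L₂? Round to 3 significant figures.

L₁/L₂ = 5.01

d₁ = 1/p₁ = 1/0.002117″ = 472.37 pc; d₂ = 1/p₂ = 1/0.01620″ = 61.728 pc.
M₁ = m₁ − 5 log₁₀ d₁ + 5 = 3.31 − 13.3714 + 5 = -5.0614.
M₂ = 0.64 − 8.9524 + 5 = -3.3124.
L₁/L₂ = 10^(0.4(M₂ − M₁)) = 10^(0.4 × 1.7490) = 10^0.69960 = 5.0073.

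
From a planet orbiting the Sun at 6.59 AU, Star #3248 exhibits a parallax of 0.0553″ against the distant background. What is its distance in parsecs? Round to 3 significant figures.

119 pc

With baseline B (in AU) and parallax p (in arcsec), d = B/p parsecs.
d = 6.59 / 0.0553 = 119.17 pc.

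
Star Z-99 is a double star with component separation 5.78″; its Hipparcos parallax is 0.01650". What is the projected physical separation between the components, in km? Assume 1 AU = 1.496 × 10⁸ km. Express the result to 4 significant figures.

d = 1/p = 1/0.01650″ = 60.606 pc.
At distance d (pc), an angle of θ arcsec spans θ·d AU: s = 5.78 × 60.606 = 350.3 AU.
= 350.3 × 1.496 × 10⁸ km = 5.2405 × 10^10 km.

5.241 × 10^10 km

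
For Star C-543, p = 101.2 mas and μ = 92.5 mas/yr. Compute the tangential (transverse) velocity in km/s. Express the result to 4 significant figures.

4.333 km/s

d = 1/p = 1/0.1012″ = 9.8814 pc.
μ = 92.5 mas/yr = 0.0925 ″/yr.
v_t = 4.74 × μ × d = 4.74 × 0.0925 × 9.8814 = 4.3325 km/s.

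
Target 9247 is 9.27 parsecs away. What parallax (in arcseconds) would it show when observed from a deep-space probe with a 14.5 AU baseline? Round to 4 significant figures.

1.564 arcsec

p (arcsec) = B (AU) / d (pc).
p = 14.5 / 9.27 = 1.5642 arcsec.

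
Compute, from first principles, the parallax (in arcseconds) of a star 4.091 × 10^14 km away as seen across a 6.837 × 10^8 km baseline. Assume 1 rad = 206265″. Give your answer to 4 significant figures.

0.3447 arcsec

θ ≈ B/d = (6.837 × 10^8) / (4.091 × 10^14) = 1.6712 × 10^-6 rad.
In arcseconds: 1.6712 × 10^-6 × 206265 = 0.34471″.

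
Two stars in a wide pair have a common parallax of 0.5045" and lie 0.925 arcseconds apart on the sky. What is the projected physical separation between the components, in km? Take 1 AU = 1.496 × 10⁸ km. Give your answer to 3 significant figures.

d = 1/p = 1/0.5045″ = 1.9822 pc.
At distance d (pc), an angle of θ arcsec spans θ·d AU: s = 0.925 × 1.9822 = 1.8335 AU.
= 1.8335 × 1.496 × 10⁸ km = 2.7429 × 10^8 km.

2.74 × 10^8 km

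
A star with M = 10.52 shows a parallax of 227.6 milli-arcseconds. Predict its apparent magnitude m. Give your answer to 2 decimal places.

d = 1/p = 1/0.2276″ = 4.3937 pc.
m − M = 5 log₁₀ d − 5 = 5 log₁₀(4.3937) − 5 = 3.2142 − 5 = -1.7858.
m = M + (m − M) = 10.52 + (-1.7858) = 8.73.

m = 8.73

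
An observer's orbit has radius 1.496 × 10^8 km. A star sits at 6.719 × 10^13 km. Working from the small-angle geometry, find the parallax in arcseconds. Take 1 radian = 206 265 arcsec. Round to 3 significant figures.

θ ≈ B/d = (1.496 × 10^8) / (6.719 × 10^13) = 2.2265 × 10^-6 rad.
In arcseconds: 2.2265 × 10^-6 × 206265 = 0.45925″.

0.459 arcsec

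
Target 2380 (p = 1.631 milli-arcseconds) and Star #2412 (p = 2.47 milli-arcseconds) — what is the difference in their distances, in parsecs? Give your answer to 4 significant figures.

208.3 pc

d_A = 1/0.001631″ = 613.12 pc; d_B = 1/0.002470″ = 404.86 pc.
|d_B − d_A| = |404.86 − 613.12| = 208.26 pc.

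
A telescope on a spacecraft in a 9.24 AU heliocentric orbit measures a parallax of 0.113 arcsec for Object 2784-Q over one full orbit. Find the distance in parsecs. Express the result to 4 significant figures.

With baseline B (in AU) and parallax p (in arcsec), d = B/p parsecs.
d = 9.24 / 0.113 = 81.77 pc.

81.77 pc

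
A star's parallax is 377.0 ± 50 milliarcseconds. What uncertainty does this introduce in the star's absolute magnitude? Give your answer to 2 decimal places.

M = m − 5 log₁₀ d + 5 = m + 5 log₁₀ p + 5, so ∂M/∂p = 5/(p ln 10).
σ_M = (5/ln 10) · (σ_p/p) = 2.1715 × 50/377.0 = 2.1715 × 0.13263 = 0.28801.

σ_M = 0.29 mag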